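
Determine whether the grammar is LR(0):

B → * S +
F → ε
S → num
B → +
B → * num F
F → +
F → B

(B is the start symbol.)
Augment with B' → B and build the canonical LR(0) collection (I0 = CLOSURE({[B' → . B]}), then GOTO on every symbol after a dot until no new states appear). It has 10 states:
  I0: { [B → . * S +], [B → . * num F], [B → . +], [B' → . B] }  — shift
  I1: { [B → * . S +], [B → * . num F], [S → . num] }  — shift
  I2: { [B → + .] }  — reduce
  I3: { [B' → B .] }  — accept
  I4: { [B → * S . +] }  — shift
  I5: { [B → * num . F], [B → . * S +], [B → . * num F], [B → . +], [F → . +], [F → . B], [F → .], [S → num .] }  — shift, 2 reduces
  I6: { [B → + .], [F → + .] }  — 2 reduces
  I7: { [F → B .] }  — reduce
  I8: { [B → * num F .] }  — reduce
  I9: { [B → * S + .] }  — reduce

Conflict in state I5:
  Shift-reduce conflict between [F → .] and [B → . * S +]
So the grammar is NOT LR(0).

Answer: No. Shift-reduce conflict between [F → .] and [B → . * S +]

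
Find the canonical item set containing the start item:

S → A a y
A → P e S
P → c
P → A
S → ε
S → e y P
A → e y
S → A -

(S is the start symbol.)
{ [A → . P e S], [A → . e y], [P → . A], [P → . c], [S → . A -], [S → . A a y], [S → . e y P], [S → .], [S' → . S] }

First, augment the grammar with S' → S
I₀ = CLOSURE({ [S' → . S] }):
  [S' → . S] has the dot before S: add [S → . A a y], [S → .], [S → . e y P], [S → . A -]
  [S → . A a y] has the dot before A: add [A → . P e S], [A → . e y]
  [A → . P e S] has the dot before P: add [P → . c], [P → . A]
No further items can be added.

I₀ = { [A → . P e S], [A → . e y], [P → . A], [P → . c], [S → . A -], [S → . A a y], [S → . e y P], [S → .], [S' → . S] }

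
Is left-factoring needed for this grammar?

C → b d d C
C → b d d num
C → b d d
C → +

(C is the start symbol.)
Left-factoring is needed when two productions for the same non-terminal
share a common prefix on the right-hand side.

Productions for C:
  C → b d d C
  C → b d d num
  C → b d d
  C → +

Found common prefix 'b d d' in productions for C

Answer: Yes, C has productions with common prefix 'b d d'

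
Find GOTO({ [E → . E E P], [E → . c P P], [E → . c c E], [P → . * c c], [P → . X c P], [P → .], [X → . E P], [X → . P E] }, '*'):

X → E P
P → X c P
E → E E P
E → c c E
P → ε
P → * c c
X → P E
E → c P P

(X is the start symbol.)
GOTO(I, '*') = CLOSURE({ [A → αX.β] : [A → α.Xβ] ∈ I, X = '*' })

Items with dot before '*', with the dot advanced:
  [P → . * c c] → [P → * . c c]
Closure adds nothing (no advanced item has the dot before a non-terminal).

GOTO = { [P → * . c c] }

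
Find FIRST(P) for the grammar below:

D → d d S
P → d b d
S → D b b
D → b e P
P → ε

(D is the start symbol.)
To compute FIRST(P), examine every production with P on the left-hand side, reading each right-hand side left to right until a non-nullable symbol is reached.

From P → d b d:
  - d is a terminal: add 'd' and stop
From P → ε:
  - ε-production, so ε ∈ FIRST(P)

Collecting: FIRST(P) = { 'd', ε }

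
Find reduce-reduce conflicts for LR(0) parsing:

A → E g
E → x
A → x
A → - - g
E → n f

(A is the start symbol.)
A reduce-reduce conflict occurs when an LR(0) state has two complete items [A → α .] and [B → β .] — both call for a reduction, and with no lookahead the parser cannot choose between them.

Augment with A' → A and build the canonical LR(0) collection (I0 = CLOSURE({[A' → . A]}), then GOTO on every symbol after a dot until no new states appear). It has 10 states:
  I0: { [A → . - - g], [A → . E g], [A → . x], [A' → . A], [E → . n f], [E → . x] }  — shift
  I1: { [A → - . - g] }  — shift
  I2: { [A' → A .] }  — accept
  I3: { [A → E . g] }  — shift
  I4: { [E → n . f] }  — shift
  I5: { [A → x .], [E → x .] }  — 2 reduces
  I6: { [E → n f .] }  — reduce
  I7: { [A → E g .] }  — reduce
  I8: { [A → - - . g] }  — shift
  I9: { [A → - - g .] }  — reduce

I5 contains complete items [A → x .], [E → x .] — reduce-reduce conflict.

Answer: Yes — I5: [A → x .] vs [E → x .]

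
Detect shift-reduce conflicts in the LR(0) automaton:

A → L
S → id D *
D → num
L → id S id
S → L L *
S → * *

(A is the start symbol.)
No shift-reduce conflicts

Augment with A' → A and build the canonical LR(0) collection (I0 = CLOSURE({[A' → . A]}), then GOTO on every symbol after a dot until no new states appear). It has 15 states:
  I0: { [A → . L], [A' → . A], [L → . id S id] }  — shift
  I1: { [A' → A .] }  — accept
  I2: { [A → L .] }  — reduce
  I3: { [L → . id S id], [L → id . S id], [S → . * *], [S → . L L *], [S → . id D *] }  — shift
  I4: { [S → * . *] }  — shift
  I5: { [L → . id S id], [S → L . L *] }  — shift
  I6: { [L → id S . id] }  — shift
  I7: { [D → . num], [L → . id S id], [L → id . S id], [S → . * *], [S → . L L *], [S → . id D *], [S → id . D *] }  — shift
  I8: { [S → id D . *] }  — shift
  I9: { [D → num .] }  — reduce
  I10: { [S → id D * .] }  — reduce
  I11: { [L → id S id .] }  — reduce
  I12: { [S → L L . *] }  — shift
  I13: { [S → L L * .] }  — reduce
  I14: { [S → * * .] }  — reduce

No state contains both a complete item and a shift item.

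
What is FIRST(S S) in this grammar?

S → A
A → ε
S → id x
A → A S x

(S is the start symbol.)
FIRST sets of the non-terminals involved (from the grammar, by fixed-point iteration):
  FIRST(S) = { 'id', 'x', ε }

To compute FIRST(S S), process the symbols left to right:
Symbol S is a non-terminal. Add FIRST(S) \ {ε} = { 'id', 'x' }
S is nullable (ε ∈ FIRST(S)), continue to the next symbol.
Symbol S is a non-terminal. Add FIRST(S) \ {ε} = { 'id', 'x' }
S is nullable (ε ∈ FIRST(S)), continue to the next symbol.
All symbols are nullable, so ε is in the result.
FIRST(S S) = { 'id', 'x', ε }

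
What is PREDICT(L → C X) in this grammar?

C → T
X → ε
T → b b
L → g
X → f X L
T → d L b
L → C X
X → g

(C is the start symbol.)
{ 'b', 'd' }

PREDICT(L → C X) = (FIRST(RHS) \ {ε}) ∪ (FOLLOW(L) if ε ∈ FIRST(RHS), i.e. RHS ⇒* ε)
FIRST(C) = { 'b', 'd' }
FIRST(C X) = { 'b', 'd' }
ε ∉ FIRST(C X), so FOLLOW(L) is not added.
PREDICT(L → C X) = { 'b', 'd' }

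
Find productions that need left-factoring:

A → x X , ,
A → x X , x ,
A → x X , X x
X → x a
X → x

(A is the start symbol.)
Left-factoring is needed when two productions for the same non-terminal
share a common prefix on the right-hand side.

Productions for A:
  A → x X , ,
  A → x X , x ,
  A → x X , X x
Productions for X:
  X → x a
  X → x

Found common prefix 'x X ,' in productions for A
Found common prefix 'x' in productions for X

Answer: Yes, A has productions with common prefix 'x X ,'; X has productions with common prefix 'x'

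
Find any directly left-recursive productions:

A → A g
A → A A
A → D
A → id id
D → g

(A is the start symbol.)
Direct left recursion occurs when N → N α for some non-terminal N (the right-hand side begins with the left-hand side itself).

A → A g: LEFT RECURSIVE (starts with A)
A → A A: LEFT RECURSIVE (starts with A)
A → D: starts with D
A → id id: starts with id
D → g: starts with g

The grammar has direct left recursion on: A.

Answer: Yes, A is left-recursive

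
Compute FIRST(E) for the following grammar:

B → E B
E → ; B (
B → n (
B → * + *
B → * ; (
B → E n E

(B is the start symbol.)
To compute FIRST(E), examine every production with E on the left-hand side, reading each right-hand side left to right until a non-nullable symbol is reached.

From E → ; B (:
  - ';' is a terminal: add ';' and stop

Collecting: FIRST(E) = { ';' }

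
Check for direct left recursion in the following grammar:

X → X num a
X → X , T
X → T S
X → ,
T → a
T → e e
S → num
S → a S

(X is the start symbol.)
Yes, X is left-recursive

X → X num a: LEFT RECURSIVE (starts with X)
X → X , T: LEFT RECURSIVE (starts with X)
X → T S: starts with T
X → ,: starts with ','
T → a: starts with a
T → e e: starts with e
S → num: starts with num
S → a S: starts with a

The grammar has direct left recursion on: X.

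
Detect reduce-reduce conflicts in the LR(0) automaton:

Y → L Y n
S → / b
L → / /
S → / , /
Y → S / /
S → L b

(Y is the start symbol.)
No reduce-reduce conflicts

Augment with Y' → Y and build the canonical LR(0) collection (I0 = CLOSURE({[Y' → . Y]}), then GOTO on every symbol after a dot until no new states appear). It has 14 states:
  I0: { [L → . / /], [S → . / , /], [S → . / b], [S → . L b], [Y → . L Y n], [Y → . S / /], [Y' → . Y] }  — shift
  I1: { [L → / . /], [S → / . , /], [S → / . b] }  — shift
  I2: { [L → . / /], [S → . / , /], [S → . / b], [S → . L b], [S → L . b], [Y → . L Y n], [Y → . S / /], [Y → L . Y n] }  — shift
  I3: { [Y → S . / /] }  — shift
  I4: { [Y' → Y .] }  — accept
  I5: { [Y → S / . /] }  — shift
  I6: { [Y → S / / .] }  — reduce
  I7: { [Y → L Y . n] }  — shift
  I8: { [S → L b .] }  — reduce
  I9: { [Y → L Y n .] }  — reduce
  I10: { [S → / , . /] }  — shift
  I11: { [L → / / .] }  — reduce
  I12: { [S → / b .] }  — reduce
  I13: { [S → / , / .] }  — reduce

No state contains more than one complete item.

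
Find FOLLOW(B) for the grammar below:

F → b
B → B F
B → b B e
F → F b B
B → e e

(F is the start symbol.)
In B → B F: B is followed by F, add FIRST(F) \ {ε} = { 'b' }
In B → b B e: B is followed by e, add FIRST(e) \ {ε} = { 'e' }
In F → F b B: B is at the end, add FOLLOW(F)

The FOLLOW sets referred to above (computed the same way, to a fixed point):
  FOLLOW(F) = { $, 'b', 'e' }

Taking the union: FOLLOW(B) = { $, 'b', 'e' }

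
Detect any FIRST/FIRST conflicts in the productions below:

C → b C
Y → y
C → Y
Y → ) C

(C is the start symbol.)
FIRST sets of the non-terminals at (or reachable through a nullable prefix from) the front of some alternative:
  FIRST(Y) = { ')', 'y' }

Productions for C:
  C → b C: FIRST = { 'b' }
  C → Y: FIRST = { ')', 'y' }
Productions for Y:
  Y → y: FIRST = { 'y' }
  Y → ) C: FIRST = { ')' }

All alternatives of each non-terminal have pairwise disjoint FIRST sets.

Answer: No FIRST/FIRST conflicts.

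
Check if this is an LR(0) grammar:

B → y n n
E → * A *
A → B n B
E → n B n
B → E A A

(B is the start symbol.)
A grammar is LR(0) if no state in the canonical LR(0) collection has:
  - both a shift item (dot before a terminal) and a complete item (shift-reduce conflict), or
  - two or more complete items (reduce-reduce conflict; the accept item [B' → B .] counts as a complete item here).

Augment with B' → B and build the canonical LR(0) collection (I0 = CLOSURE({[B' → . B]}), then GOTO on every symbol after a dot until no new states appear). It has 17 states:
  I0: { [B → . E A A], [B → . y n n], [B' → . B], [E → . * A *], [E → . n B n] }  — shift
  I1: { [A → . B n B], [B → . E A A], [B → . y n n], [E → * . A *], [E → . * A *], [E → . n B n] }  — shift
  I2: { [B' → B .] }  — accept
  I3: { [A → . B n B], [B → . E A A], [B → . y n n], [B → E . A A], [E → . * A *], [E → . n B n] }  — shift
  I4: { [B → . E A A], [B → . y n n], [E → . * A *], [E → . n B n], [E → n . B n] }  — shift
  I5: { [B → y . n n] }  — shift
  I6: { [B → y n . n] }  — shift
  I7: { [B → y n n .] }  — reduce
  I8: { [E → n B . n] }  — shift
  I9: { [E → n B n .] }  — reduce
  I10: { [A → . B n B], [B → . E A A], [B → . y n n], [B → E A . A], [E → . * A *], [E → . n B n] }  — shift
  I11: { [A → B . n B] }  — shift
  I12: { [A → B n . B], [B → . E A A], [B → . y n n], [E → . * A *], [E → . n B n] }  — shift
  I13: { [A → B n B .] }  — reduce
  I14: { [B → E A A .] }  — reduce
  I15: { [E → * A . *] }  — shift
  I16: { [E → * A * .] }  — reduce

Every state is either a pure shift/goto state or contains exactly one complete item and nothing to shift — no conflicts. The grammar is LR(0).

Answer: Yes, the grammar is LR(0)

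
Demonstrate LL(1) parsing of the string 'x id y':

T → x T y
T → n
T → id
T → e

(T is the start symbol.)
Stack is shown with the top on the left.

Stack    Input     Action
-------------------------
T $      x id y $  output T → x T y
x T y $  x id y $  match 'x'
T y $    id y $    output T → id
id y $   id y $    match 'id'
y $      y $       match 'y'
$        $         accept

The string is accepted.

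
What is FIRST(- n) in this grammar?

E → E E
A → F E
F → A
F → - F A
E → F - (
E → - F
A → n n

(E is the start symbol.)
{ '-' }

To compute FIRST(- n), process the symbols left to right:
Symbol - is a terminal. Add '-' and stop.
FIRST(- n) = { '-' }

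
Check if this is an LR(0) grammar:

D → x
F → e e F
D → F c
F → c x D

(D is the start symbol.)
Augment with D' → D and build the canonical LR(0) collection (I0 = CLOSURE({[D' → . D]}), then GOTO on every symbol after a dot until no new states appear). It has 11 states:
  I0: { [D → . F c], [D → . x], [D' → . D], [F → . c x D], [F → . e e F] }  — shift
  I1: { [D' → D .] }  — accept
  I2: { [D → F . c] }  — shift
  I3: { [F → c . x D] }  — shift
  I4: { [F → e . e F] }  — shift
  I5: { [D → x .] }  — reduce
  I6: { [F → . c x D], [F → . e e F], [F → e e . F] }  — shift
  I7: { [F → e e F .] }  — reduce
  I8: { [D → . F c], [D → . x], [F → . c x D], [F → . e e F], [F → c x . D] }  — shift
  I9: { [F → c x D .] }  — reduce
  I10: { [D → F c .] }  — reduce

Every state is either a pure shift/goto state or contains exactly one complete item and nothing to shift — no conflicts. The grammar is LR(0).

Answer: Yes, the grammar is LR(0)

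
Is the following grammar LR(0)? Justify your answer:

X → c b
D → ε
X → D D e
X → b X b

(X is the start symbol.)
A grammar is LR(0) if no state in the canonical LR(0) collection has:
  - both a shift item (dot before a terminal) and a complete item (shift-reduce conflict), or
  - two or more complete items (reduce-reduce conflict; the accept item [X' → X .] counts as a complete item here).

Augment with X' → X and build the canonical LR(0) collection (I0 = CLOSURE({[X' → . X]}), then GOTO on every symbol after a dot until no new states appear). It has 10 states:
  I0: { [D → .], [X → . D D e], [X → . b X b], [X → . c b], [X' → . X] }  — shift, reduce
  I1: { [D → .], [X → D . D e] }  — reduce
  I2: { [X' → X .] }  — accept
  I3: { [D → .], [X → . D D e], [X → . b X b], [X → . c b], [X → b . X b] }  — shift, reduce
  I4: { [X → c . b] }  — shift
  I5: { [X → c b .] }  — reduce
  I6: { [X → b X . b] }  — shift
  I7: { [X → b X b .] }  — reduce
  I8: { [X → D D . e] }  — shift
  I9: { [X → D D e .] }  — reduce

Conflict in state I0:
  Shift-reduce conflict between [D → .] and [X → . b X b]
So the grammar is NOT LR(0).

Answer: No. Shift-reduce conflict between [D → .] and [X → . b X b]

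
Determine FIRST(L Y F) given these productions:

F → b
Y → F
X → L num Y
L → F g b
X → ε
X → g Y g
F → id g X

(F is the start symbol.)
FIRST sets of the non-terminals involved (from the grammar, by fixed-point iteration):
  FIRST(L) = { 'b', 'id' }

To compute FIRST(L Y F), process the symbols left to right:
Symbol L is a non-terminal. Add FIRST(L) \ {ε} = { 'b', 'id' }
L is not nullable (ε ∉ FIRST(L)), so stop here.
FIRST(L Y F) = { 'b', 'id' }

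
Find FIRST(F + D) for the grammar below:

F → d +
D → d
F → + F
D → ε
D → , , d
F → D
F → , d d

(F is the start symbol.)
FIRST sets of the non-terminals involved (from the grammar, by fixed-point iteration):
  FIRST(F) = { '+', ',', 'd', ε }

To compute FIRST(F + D), process the symbols left to right:
Symbol F is a non-terminal. Add FIRST(F) \ {ε} = { '+', ',', 'd' }
F is nullable (ε ∈ FIRST(F)), continue to the next symbol.
Symbol + is a terminal. Add '+' and stop.
FIRST(F + D) = { '+', ',', 'd' }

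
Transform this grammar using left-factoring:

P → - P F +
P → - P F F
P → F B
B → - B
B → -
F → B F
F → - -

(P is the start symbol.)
P → - P F P'
P' → +
P' → F
P → F B
B → - B'
B' → B
B' → ε
F → B F
F → - -

Left-factoring transforms A → αβ₁ | αβ₂ into A → αA' and A' → β₁ | β₂
(α is the longest common prefix among the alternatives). Repeat until
no nonterminal has two alternatives with a common prefix.

Round 1: P has alternatives sharing prefix '- P F'. Introduce P': P → - P F P'
  Add: P' → +
  Add: P' → F

Round 2: B has alternatives sharing prefix '-'. Introduce B': B → - B'
  Add: B' → B
  Add: B' → ε

No remaining common prefixes — done.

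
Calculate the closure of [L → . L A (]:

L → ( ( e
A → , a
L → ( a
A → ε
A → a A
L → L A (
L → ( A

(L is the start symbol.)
{ [L → . ( ( e], [L → . ( A], [L → . ( a], [L → . L A (] }

Start with: [L → . L A (]
  [L → . L A (] has the dot before L: add [L → . ( ( e], [L → . ( a], [L → . ( A]
No further items can be added.

CLOSURE = { [L → . ( ( e], [L → . ( A], [L → . ( a], [L → . L A (] }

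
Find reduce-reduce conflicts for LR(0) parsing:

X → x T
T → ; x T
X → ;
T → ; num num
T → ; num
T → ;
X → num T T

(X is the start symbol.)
Augment with X' → X and build the canonical LR(0) collection (I0 = CLOSURE({[X' → . X]}), then GOTO on every symbol after a dot until no new states appear). It has 13 states:
  I0: { [X → . ;], [X → . num T T], [X → . x T], [X' → . X] }  — shift
  I1: { [X → ; .] }  — reduce
  I2: { [X' → X .] }  — accept
  I3: { [T → . ; num num], [T → . ; num], [T → . ; x T], [T → . ;], [X → num . T T] }  — shift
  I4: { [T → . ; num num], [T → . ; num], [T → . ; x T], [T → . ;], [X → x . T] }  — shift
  I5: { [T → ; . num num], [T → ; . num], [T → ; . x T], [T → ; .] }  — shift, reduce
  I6: { [X → x T .] }  — reduce
  I7: { [T → ; num . num], [T → ; num .] }  — shift, reduce
  I8: { [T → . ; num num], [T → . ; num], [T → . ; x T], [T → . ;], [T → ; x . T] }  — shift
  I9: { [T → ; x T .] }  — reduce
  I10: { [T → ; num num .] }  — reduce
  I11: { [T → . ; num num], [T → . ; num], [T → . ; x T], [T → . ;], [X → num T . T] }  — shift
  I12: { [X → num T T .] }  — reduce

No state contains more than one complete item.

Answer: No reduce-reduce conflicts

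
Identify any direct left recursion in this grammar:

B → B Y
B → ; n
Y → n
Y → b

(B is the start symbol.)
Yes, B is left-recursive

Direct left recursion occurs when N → N α for some non-terminal N (the right-hand side begins with the left-hand side itself).

B → B Y: LEFT RECURSIVE (starts with B)
B → ; n: starts with ';'
Y → n: starts with n
Y → b: starts with b

The grammar has direct left recursion on: B.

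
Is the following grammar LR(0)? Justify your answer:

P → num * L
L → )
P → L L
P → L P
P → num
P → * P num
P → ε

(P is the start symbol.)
No. Shift-reduce conflict between [P → .] and [L → . )]

A grammar is LR(0) if no state in the canonical LR(0) collection has:
  - both a shift item (dot before a terminal) and a complete item (shift-reduce conflict), or
  - two or more complete items (reduce-reduce conflict; the accept item [P' → P .] counts as a complete item here).

Augment with P' → P and build the canonical LR(0) collection (I0 = CLOSURE({[P' → . P]}), then GOTO on every symbol after a dot until no new states appear). It has 12 states:
  I0: { [L → . )], [P → . * P num], [P → . L L], [P → . L P], [P → . num * L], [P → . num], [P → .], [P' → . P] }  — shift, reduce
  I1: { [L → ) .] }  — reduce
  I2: { [L → . )], [P → * . P num], [P → . * P num], [P → . L L], [P → . L P], [P → . num * L], [P → . num], [P → .] }  — shift, reduce
  I3: { [L → . )], [P → . * P num], [P → . L L], [P → . L P], [P → . num * L], [P → . num], [P → .], [P → L . L], [P → L . P] }  — shift, reduce
  I4: { [P' → P .] }  — accept
  I5: { [P → num . * L], [P → num .] }  — shift, reduce
  I6: { [L → . )], [P → num * . L] }  — shift
  I7: { [P → num * L .] }  — reduce
  I8: { [L → . )], [P → . * P num], [P → . L L], [P → . L P], [P → . num * L], [P → . num], [P → .], [P → L . L], [P → L . P], [P → L L .] }  — shift, 2 reduces
  I9: { [P → L P .] }  — reduce
  I10: { [P → * P . num] }  — shift
  I11: { [P → * P num .] }  — reduce

Conflict in state I0:
  Shift-reduce conflict between [P → .] and [L → . )]
So the grammar is NOT LR(0).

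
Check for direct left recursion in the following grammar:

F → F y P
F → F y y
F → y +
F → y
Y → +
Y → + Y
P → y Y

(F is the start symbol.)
Direct left recursion occurs when N → N α for some non-terminal N (the right-hand side begins with the left-hand side itself).

F → F y P: LEFT RECURSIVE (starts with F)
F → F y y: LEFT RECURSIVE (starts with F)
F → y +: starts with y
F → y: starts with y
Y → +: starts with '+'
Y → + Y: starts with '+'
P → y Y: starts with y

The grammar has direct left recursion on: F.

Answer: Yes, F is left-recursive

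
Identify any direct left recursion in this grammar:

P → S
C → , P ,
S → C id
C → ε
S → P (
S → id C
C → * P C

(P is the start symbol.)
Direct left recursion occurs when N → N α for some non-terminal N (the right-hand side begins with the left-hand side itself).

P → S: starts with S
C → , P ,: starts with ','
S → C id: starts with C
C → ε: starts with ε
S → P (: starts with P
S → id C: starts with id
C → * P C: starts with '*'

No direct left recursion found.

Answer: No direct left recursion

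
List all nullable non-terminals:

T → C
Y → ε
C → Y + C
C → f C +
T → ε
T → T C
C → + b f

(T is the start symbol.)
ε-productions: Y → ε, T → ε
So Y, T are immediately nullable.
No further non-terminal can be added: every production for the remaining non-terminals contains a terminal or a non-nullable non-terminal.
Nullable = { 'T', 'Y' }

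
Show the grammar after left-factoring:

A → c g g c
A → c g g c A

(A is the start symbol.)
A → c g g c A'
A' → ε
A' → A

Left-factoring transforms A → αβ₁ | αβ₂ into A → αA' and A' → β₁ | β₂
(α is the longest common prefix among the alternatives). Repeat until
no nonterminal has two alternatives with a common prefix.

Round 1: A has alternatives sharing prefix 'c g g c'. Introduce A': A → c g g c A'
  Add: A' → ε
  Add: A' → A

No remaining common prefixes — done.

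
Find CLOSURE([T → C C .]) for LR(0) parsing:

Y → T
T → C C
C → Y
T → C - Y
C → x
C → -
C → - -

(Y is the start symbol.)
{ [T → C C .] }

To compute CLOSURE, for each item [A → α.Bβ] where B is a non-terminal, add [B → .γ] for all productions B → γ; repeat for the newly added items until nothing changes.

Start with: [T → C C .]
The dot is at the end, so nothing is added.

CLOSURE = { [T → C C .] }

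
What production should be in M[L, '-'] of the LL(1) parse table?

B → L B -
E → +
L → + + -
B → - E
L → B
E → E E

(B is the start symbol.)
To find M[L, '-'], we find productions for L where '-' is in the predict set (PREDICT(N → α) = (FIRST(α) \ {ε}) ∪ (FOLLOW(N) if α ⇒* ε)).

Relevant sets:
  FIRST(B) = { '+', '-' }

L → + + -: PREDICT = { '+' }
L → B: PREDICT = { '+', '-' }
  '-' is in predict set, so this production goes in M[L, '-']

M[L, '-'] = L → B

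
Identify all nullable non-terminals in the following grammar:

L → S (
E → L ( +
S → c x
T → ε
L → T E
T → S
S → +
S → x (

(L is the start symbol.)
A non-terminal is nullable if it can derive ε (the empty string): either it has an ε-production, or it has a production whose right-hand side consists entirely of nullable non-terminals.

ε-productions: T → ε
So T is immediately nullable.
No further non-terminal can be added: every production for the remaining non-terminals contains a terminal or a non-nullable non-terminal.
Nullable = { 'T' }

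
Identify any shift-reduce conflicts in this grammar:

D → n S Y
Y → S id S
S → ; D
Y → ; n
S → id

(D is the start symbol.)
Yes — I12: [Y → ; n .] vs [S → . ; D]

A shift-reduce conflict occurs when an LR(0) state has both:
  - a complete (reduce) item [A → α .] (dot at the end), and
  - a shift item [B → β . c γ] (dot before a terminal).

Augment with D' → D and build the canonical LR(0) collection (I0 = CLOSURE({[D' → . D]}), then GOTO on every symbol after a dot until no new states appear). It has 13 states:
  I0: { [D → . n S Y], [D' → . D] }  — shift
  I1: { [D' → D .] }  — accept
  I2: { [D → n . S Y], [S → . ; D], [S → . id] }  — shift
  I3: { [D → . n S Y], [S → ; . D] }  — shift
  I4: { [D → n S . Y], [S → . ; D], [S → . id], [Y → . ; n], [Y → . S id S] }  — shift
  I5: { [S → id .] }  — reduce
  I6: { [D → . n S Y], [S → ; . D], [Y → ; . n] }  — shift
  I7: { [Y → S . id S] }  — shift
  I8: { [D → n S Y .] }  — reduce
  I9: { [S → . ; D], [S → . id], [Y → S id . S] }  — shift
  I10: { [Y → S id S .] }  — reduce
  I11: { [S → ; D .] }  — reduce
  I12: { [D → n . S Y], [S → . ; D], [S → . id], [Y → ; n .] }  — shift, reduce

I12 contains reduce item [Y → ; n .] and shift items [S → . ; D], [S → . id] — shift-reduce conflict.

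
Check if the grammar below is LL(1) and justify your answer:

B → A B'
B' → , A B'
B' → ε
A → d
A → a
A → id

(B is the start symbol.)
Yes, the grammar is LL(1).

Relevant sets:
  FOLLOW(B') = { $ }

For B':
  PREDICT(B' → ',' A B') = { ',' }
  PREDICT(B' → ε) = { $ }
For A:
  PREDICT(A → d) = { 'd' }
  PREDICT(A → a) = { 'a' }
  PREDICT(A → id) = { 'id' }
B has a single production, so nothing to check there.

All predict sets are disjoint. The grammar IS LL(1).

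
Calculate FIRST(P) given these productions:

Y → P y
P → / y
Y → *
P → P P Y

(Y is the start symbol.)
{ '/' }

To compute FIRST(P), examine every production with P on the left-hand side, reading each right-hand side left to right until a non-nullable symbol is reached.

From P → / y:
  - '/' is a terminal: add '/' and stop
From P → P P Y:
  - P is the symbol being defined: contributes nothing new
    P is not nullable, so stop

Collecting: FIRST(P) = { '/' }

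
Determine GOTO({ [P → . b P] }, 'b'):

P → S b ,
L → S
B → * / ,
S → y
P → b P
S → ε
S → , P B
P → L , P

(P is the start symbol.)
{ [L → . S], [P → . L , P], [P → . S b ,], [P → . b P], [P → b . P], [S → . , P B], [S → . y], [S → .] }

GOTO(I, 'b') = CLOSURE({ [A → αX.β] : [A → α.Xβ] ∈ I, X = 'b' })

Items with dot before 'b', with the dot advanced:
  [P → . b P] → [P → b . P]
Closure of the advanced items:
  [P → b . P] has the dot before P: add [P → . S b ,], [P → . b P], [P → . L , P]
  [P → . S b ,] has the dot before S: add [S → . y], [S → .], [S → . , P B]
  [P → . L , P] has the dot before L: add [L → . S]

GOTO = { [L → . S], [P → . L , P], [P → . S b ,], [P → . b P], [P → b . P], [S → . , P B], [S → . y], [S → .] }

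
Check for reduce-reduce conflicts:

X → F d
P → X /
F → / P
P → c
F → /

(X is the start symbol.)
A reduce-reduce conflict occurs when an LR(0) state has two complete items [A → α .] and [B → β .] — both call for a reduction, and with no lookahead the parser cannot choose between them.

Augment with X' → X and build the canonical LR(0) collection (I0 = CLOSURE({[X' → . X]}), then GOTO on every symbol after a dot until no new states appear). It has 9 states:
  I0: { [F → . / P], [F → . /], [X → . F d], [X' → . X] }  — shift
  I1: { [F → . / P], [F → . /], [F → / . P], [F → / .], [P → . X /], [P → . c], [X → . F d] }  — shift, reduce
  I2: { [X → F . d] }  — shift
  I3: { [X' → X .] }  — accept
  I4: { [X → F d .] }  — reduce
  I5: { [F → / P .] }  — reduce
  I6: { [P → X . /] }  — shift
  I7: { [P → c .] }  — reduce
  I8: { [P → X / .] }  — reduce

No state contains more than one complete item.

Answer: No reduce-reduce conflicts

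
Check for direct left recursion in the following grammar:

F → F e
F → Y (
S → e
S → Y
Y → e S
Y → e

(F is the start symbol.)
F → F e: LEFT RECURSIVE (starts with F)
F → Y (: starts with Y
S → e: starts with e
S → Y: starts with Y
Y → e S: starts with e
Y → e: starts with e

The grammar has direct left recursion on: F.

Answer: Yes, F is left-recursive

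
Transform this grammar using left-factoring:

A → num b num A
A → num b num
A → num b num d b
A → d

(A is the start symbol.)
A → num b num A'
A' → A
A' → ε
A' → d b
A → d

Left-factoring transforms A → αβ₁ | αβ₂ into A → αA' and A' → β₁ | β₂
(α is the longest common prefix among the alternatives). Repeat until
no nonterminal has two alternatives with a common prefix.

Round 1: A has alternatives sharing prefix 'num b num'. Introduce A': A → num b num A'
  Add: A' → A
  Add: A' → ε
  Add: A' → d b

No remaining common prefixes — done.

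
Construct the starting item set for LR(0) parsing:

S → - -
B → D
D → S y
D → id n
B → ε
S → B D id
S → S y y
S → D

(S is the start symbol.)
{ [B → . D], [B → .], [D → . S y], [D → . id n], [S → . - -], [S → . B D id], [S → . D], [S → . S y y], [S' → . S] }

First, augment the grammar with S' → S
I₀ = CLOSURE({ [S' → . S] }):
  [S' → . S] has the dot before S: add [S → . - -], [S → . B D id], [S → . S y y], [S → . D]
  [S → . B D id] has the dot before B: add [B → . D], [B → .]
  [S → . D] has the dot before D: add [D → . S y], [D → . id n]
No further items can be added.

I₀ = { [B → . D], [B → .], [D → . S y], [D → . id n], [S → . - -], [S → . B D id], [S → . D], [S → . S y y], [S' → . S] }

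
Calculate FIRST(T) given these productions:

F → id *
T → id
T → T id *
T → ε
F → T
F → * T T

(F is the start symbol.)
{ 'id', ε }

To compute FIRST(T), examine every production with T on the left-hand side, reading each right-hand side left to right until a non-nullable symbol is reached.

From T → id:
  - id is a terminal: add 'id' and stop
From T → T id *:
  - T is the symbol being defined: contributes nothing new
    T is nullable, so continue to the next symbol
  - id is a terminal: add 'id' and stop
From T → ε:
  - ε-production, so ε ∈ FIRST(T)

Collecting: FIRST(T) = { 'id', ε }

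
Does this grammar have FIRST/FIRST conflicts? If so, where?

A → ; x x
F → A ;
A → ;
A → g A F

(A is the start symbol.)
A FIRST/FIRST conflict occurs when two productions N → α and N → β for the same non-terminal have FIRST(α) ∩ FIRST(β) ≠ ∅ (with ε ∈ FIRST of a nullable right-hand side, so two nullable alternatives also conflict).

Productions for A:
  A → ; x x: FIRST = { ';' }
  A → ;: FIRST = { ';' }
  A → g A F: FIRST = { 'g' }
F has only one production, so no FIRST/FIRST conflict is possible there.

Conflict for A: A → ; x x and A → ;
  Overlap: { ';' }

Answer: Yes. A → ';' x x / A → ';' on { ';' }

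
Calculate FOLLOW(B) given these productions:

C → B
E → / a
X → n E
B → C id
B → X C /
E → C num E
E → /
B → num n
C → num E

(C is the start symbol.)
In C → B: B is at the end, add FOLLOW(C)

The FOLLOW sets referred to above (computed the same way, to a fixed point):
  FOLLOW(C) = { $, '/', 'id', 'num' }

Taking the union: FOLLOW(B) = { $, '/', 'id', 'num' }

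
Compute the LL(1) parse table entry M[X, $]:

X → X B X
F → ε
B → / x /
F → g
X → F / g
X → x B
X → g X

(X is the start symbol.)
To find M[X, $], we find productions for X where $ is in the predict set (PREDICT(N → α) = (FIRST(α) \ {ε}) ∪ (FOLLOW(N) if α ⇒* ε)).

Relevant sets:
  FIRST(X) = { '/', 'g', 'x' }
  FIRST(F) = { 'g', ε }

X → X B X: PREDICT = { '/', 'g', 'x' }
X → F / g: PREDICT = { '/', 'g' }
X → x B: PREDICT = { 'x' }
X → g X: PREDICT = { 'g' }

M[X, $] is empty (no production applies)

Answer: Empty (error entry)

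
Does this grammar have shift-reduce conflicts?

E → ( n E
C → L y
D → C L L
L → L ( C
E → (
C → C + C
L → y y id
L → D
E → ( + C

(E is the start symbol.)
A shift-reduce conflict occurs when an LR(0) state has both:
  - a complete (reduce) item [A → α .] (dot at the end), and
  - a shift item [B → β . c γ] (dot before a terminal).

Augment with E' → E and build the canonical LR(0) collection (I0 = CLOSURE({[E' → . E]}), then GOTO on every symbol after a dot until no new states appear). It has 21 states:
  I0: { [E → . ( + C], [E → . ( n E], [E → . (], [E' → . E] }  — shift
  I1: { [E → ( . + C], [E → ( . n E], [E → ( .] }  — shift, reduce
  I2: { [E' → E .] }  — accept
  I3: { [C → . C + C], [C → . L y], [D → . C L L], [E → ( + . C], [L → . D], [L → . L ( C], [L → . y y id] }  — shift
  I4: { [E → ( n . E], [E → . ( + C], [E → . ( n E], [E → . (] }  — shift
  I5: { [E → ( n E .] }  — reduce
  I6: { [C → . C + C], [C → . L y], [C → C . + C], [D → . C L L], [D → C . L L], [E → ( + C .], [L → . D], [L → . L ( C], [L → . y y id] }  — shift, reduce
  I7: { [L → D .] }  — reduce
  I8: { [C → L . y], [L → L . ( C] }  — shift
  I9: { [L → y . y id] }  — shift
  I10: { [L → y y . id] }  — shift
  I11: { [L → y y id .] }  — reduce
  I12: { [C → . C + C], [C → . L y], [D → . C L L], [L → . D], [L → . L ( C], [L → . y y id], [L → L ( . C] }  — shift
  I13: { [C → L y .] }  — reduce
  I14: { [C → . C + C], [C → . L y], [C → C . + C], [D → . C L L], [D → C . L L], [L → . D], [L → . L ( C], [L → . y y id], [L → L ( C .] }  — shift, reduce
  I15: { [C → . C + C], [C → . L y], [C → C + . C], [D → . C L L], [L → . D], [L → . L ( C], [L → . y y id] }  — shift
  I16: { [C → . C + C], [C → . L y], [C → C . + C], [D → . C L L], [D → C . L L], [L → . D], [L → . L ( C], [L → . y y id] }  — shift
  I17: { [C → . C + C], [C → . L y], [C → L . y], [D → . C L L], [D → C L . L], [L → . D], [L → . L ( C], [L → . y y id], [L → L . ( C] }  — shift
  I18: { [C → L . y], [D → C L L .], [L → L . ( C] }  — shift, reduce
  I19: { [C → L y .], [L → y . y id] }  — shift, reduce
  I20: { [C → . C + C], [C → . L y], [C → C + C .], [C → C . + C], [D → . C L L], [D → C . L L], [L → . D], [L → . L ( C], [L → . y y id] }  — shift, reduce

I1 contains reduce item [E → ( .] and shift items [E → ( . + C], [E → ( . n E] — shift-reduce conflict.
I6 contains reduce item [E → ( + C .] and shift items [C → C . + C], [L → . y y id] — shift-reduce conflict.
I14 contains reduce item [L → L ( C .] and shift items [C → C . + C], [L → . y y id] — shift-reduce conflict.
I18 contains reduce item [D → C L L .] and shift items [C → L . y], [L → L . ( C] — shift-reduce conflict.
I19 contains reduce item [C → L y .] and shift item [L → y . y id] — shift-reduce conflict.
I20 contains reduce item [C → C + C .] and shift items [C → C . + C], [L → . y y id] — shift-reduce conflict.

Answer: Yes — I1: [E → ( .] vs [E → ( . + C]; I6: [E → ( + C .] vs [C → C . + C]; I14: [L → L ( C .] vs [C → C . + C]; I18: [D → C L L .] vs [C → L . y]; I19: [C → L y .] vs [L → y . y id]; I20: [C → C + C .] vs [C → C . + C]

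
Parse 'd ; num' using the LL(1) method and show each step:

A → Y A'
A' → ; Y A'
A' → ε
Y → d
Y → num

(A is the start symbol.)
Stack is shown with the top on the left.

Stack     Input      Action
---------------------------
A $       d ; num $  output A → Y A'
Y A' $    d ; num $  output Y → d
d A' $    d ; num $  match 'd'
A' $      ; num $    output A' → ; Y A'
; Y A' $  ; num $    match ';'
Y A' $    num $      output Y → num
num A' $  num $      match 'num'
A' $      $          output A' → ε
$         $          accept

The string is accepted.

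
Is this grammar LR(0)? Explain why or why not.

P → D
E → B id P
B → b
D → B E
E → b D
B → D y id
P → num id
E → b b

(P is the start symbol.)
A grammar is LR(0) if no state in the canonical LR(0) collection has:
  - both a shift item (dot before a terminal) and a complete item (shift-reduce conflict), or
  - two or more complete items (reduce-reduce conflict; the accept item [P' → P .] counts as a complete item here).

Augment with P' → P and build the canonical LR(0) collection (I0 = CLOSURE({[P' → . P]}), then GOTO on every symbol after a dot until no new states appear). It has 17 states:
  I0: { [B → . D y id], [B → . b], [D → . B E], [P → . D], [P → . num id], [P' → . P] }  — shift
  I1: { [B → . D y id], [B → . b], [D → . B E], [D → B . E], [E → . B id P], [E → . b D], [E → . b b] }  — shift
  I2: { [B → D . y id], [P → D .] }  — shift, reduce
  I3: { [P' → P .] }  — accept
  I4: { [B → b .] }  — reduce
  I5: { [P → num . id] }  — shift
  I6: { [P → num id .] }  — reduce
  I7: { [B → D y . id] }  — shift
  I8: { [B → D y id .] }  — reduce
  I9: { [B → . D y id], [B → . b], [D → . B E], [D → B . E], [E → . B id P], [E → . b D], [E → . b b], [E → B . id P] }  — shift
  I10: { [B → D . y id] }  — shift
  I11: { [D → B E .] }  — reduce
  I12: { [B → . D y id], [B → . b], [B → b .], [D → . B E], [E → b . D], [E → b . b] }  — shift, reduce
  I13: { [B → D . y id], [E → b D .] }  — shift, reduce
  I14: { [B → b .], [E → b b .] }  — 2 reduces
  I15: { [B → . D y id], [B → . b], [D → . B E], [E → B id . P], [P → . D], [P → . num id] }  — shift
  I16: { [E → B id P .] }  — reduce

Conflict in state I2:
  Shift-reduce conflict between [P → D .] and [B → D . y id]
So the grammar is NOT LR(0).

Answer: No. Shift-reduce conflict between [P → D .] and [B → D . y id]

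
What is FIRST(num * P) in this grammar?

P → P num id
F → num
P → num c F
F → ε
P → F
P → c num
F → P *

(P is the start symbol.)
To compute FIRST(num * P), process the symbols left to right:
Symbol num is a terminal. Add 'num' and stop.
FIRST(num * P) = { 'num' }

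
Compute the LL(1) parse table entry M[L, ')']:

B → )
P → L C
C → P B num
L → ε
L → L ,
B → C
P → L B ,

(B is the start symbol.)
To find M[L, ')'], we find productions for L where ')' is in the predict set (PREDICT(N → α) = (FIRST(α) \ {ε}) ∪ (FOLLOW(N) if α ⇒* ε)).

Relevant sets:
  FIRST(L) = { ',', ε }
  FOLLOW(L) = { ')', ',' }

L → ε: PREDICT = { ')', ',' }
  ')' is in predict set, so this production goes in M[L, ')']
L → L ,: PREDICT = { ',' }

M[L, ')'] = L → ε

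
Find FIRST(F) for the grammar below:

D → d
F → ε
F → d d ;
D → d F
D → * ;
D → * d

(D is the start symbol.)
From F → ε:
  - ε-production, so ε ∈ FIRST(F)
From F → d d ;:
  - d is a terminal: add 'd' and stop

Collecting: FIRST(F) = { 'd', ε }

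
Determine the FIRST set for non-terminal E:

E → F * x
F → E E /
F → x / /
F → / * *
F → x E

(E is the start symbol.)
FIRST sets of the other non-terminals involved (by the same procedure, iterated to a fixed point):
  FIRST(F) = { '/', 'x' }

From E → F * x:
  - F is a non-terminal: add FIRST(F) \ {ε} = { '/', 'x' }
    F is not nullable, so stop

Collecting: FIRST(E) = { '/', 'x' }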